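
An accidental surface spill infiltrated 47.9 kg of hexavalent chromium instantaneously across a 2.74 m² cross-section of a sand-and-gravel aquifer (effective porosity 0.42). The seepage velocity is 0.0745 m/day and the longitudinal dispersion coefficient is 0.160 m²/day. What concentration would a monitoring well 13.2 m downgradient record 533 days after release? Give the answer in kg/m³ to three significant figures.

For an instantaneous plane source, C(x,t) = M/(n_e·A·√(4πDt)) · exp(−(x−vt)²/(4Dt)), with n_e·A the pore (flow) area.
Plume center vt = 0.0745 × 533 = 39.7085 m, so the well at 13.2 m is 26.5085 m upgradient of the peak.
√(4πDt) = 32.74 m, giving peak height M/(n_e·A·√(4πDt)) = 47.9/(0.42 × 2.74 × 32.74) = 1.271 kg/m³.
(x−vt)²/(4Dt) = (-26.5085)²/(4 × 0.160 × 533) = 2.060; exp(−2.060) = 0.1275.
C = 1.271 × 0.1275 = 0.162 kg/m³.

0.162 kg/m³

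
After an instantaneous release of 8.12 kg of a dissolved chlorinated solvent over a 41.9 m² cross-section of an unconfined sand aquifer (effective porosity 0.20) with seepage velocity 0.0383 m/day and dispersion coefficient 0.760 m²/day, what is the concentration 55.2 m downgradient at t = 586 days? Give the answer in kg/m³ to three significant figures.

For an instantaneous plane source, C(x,t) = M/(n_e·A·√(4πDt)) · exp(−(x−vt)²/(4Dt)), with n_e·A the pore (flow) area.
Plume center vt = 0.0383 × 586 = 22.4438 m, so the well at 55.2 m is 32.7562 m downgradient of the peak.
√(4πDt) = 74.81 m, giving peak height M/(n_e·A·√(4πDt)) = 8.12/(0.20 × 41.9 × 74.81) = 0.01295 kg/m³.
(x−vt)²/(4Dt) = (32.7562)²/(4 × 0.760 × 586) = 0.6023; exp(−0.6023) = 0.5476.
C = 0.01295 × 0.5476 = 0.00709 kg/m³.

0.00709 kg/m³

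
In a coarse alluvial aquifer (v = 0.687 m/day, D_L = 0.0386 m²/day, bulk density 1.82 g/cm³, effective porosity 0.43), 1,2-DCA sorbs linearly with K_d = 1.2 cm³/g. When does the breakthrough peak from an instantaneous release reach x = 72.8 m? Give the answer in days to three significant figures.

Retardation factor R = 1 + ρ_b·K_d/n = 1 + 1.82 × 1.2/0.43 = 6.079.
Sorption retards both mechanisms: v_R = v/R = 0.1130 m/day, D_R = D/R = 0.006350 m²/day.
Peak time from v_R²t² + 2D_R t − x² = 0: t = (√(D_R² + v_R²x²) − D_R)/v_R².
√(D_R² + v_R²x²) = √(0.006350² + 0.1130² × 72.8²) = 8.226; v_R² = 0.01277.
t = (8.226 − 0.006350)/0.01277 = 644 days.

644 days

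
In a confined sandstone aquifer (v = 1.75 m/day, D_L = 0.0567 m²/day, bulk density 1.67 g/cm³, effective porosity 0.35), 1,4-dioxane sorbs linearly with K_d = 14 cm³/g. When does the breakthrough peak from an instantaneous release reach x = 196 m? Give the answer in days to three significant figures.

7590 days

Retardation factor R = 1 + ρ_b·K_d/n = 1 + 1.67 × 14/0.35 = 67.80.
Sorption retards both mechanisms: v_R = v/R = 0.02581 m/day, D_R = D/R = 0.0008363 m²/day.
Peak time from v_R²t² + 2D_R t − x² = 0: t = (√(D_R² + v_R²x²) − D_R)/v_R².
√(D_R² + v_R²x²) = √(0.0008363² + 0.02581² × 196²) = 5.059; v_R² = 0.0006662.
t = (5.059 − 0.0008363)/0.0006662 = 7590 days.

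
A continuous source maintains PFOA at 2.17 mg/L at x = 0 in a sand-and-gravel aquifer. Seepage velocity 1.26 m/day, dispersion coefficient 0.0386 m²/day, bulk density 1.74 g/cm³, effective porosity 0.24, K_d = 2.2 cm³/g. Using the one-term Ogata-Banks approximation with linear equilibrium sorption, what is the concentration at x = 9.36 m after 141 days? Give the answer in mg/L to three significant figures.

1.99 mg/L

Retardation factor R = 1 + ρ_b·K_d/n = 1 + 1.74 × 2.2/0.24 = 16.95.
Sorption retards both mechanisms: v_R = v/R = 0.07434 m/day, D_R = D/R = 0.002277 m²/day.
v_R·t = 0.07434 × 141 = 10.48194 m; 2√(D_R t) = 1.133 m; argument = (9.36 − 10.48194)/1.133 = -0.9902.
C = C₀ × ½·erfc(-0.9902) = 2.17 × 0.9193 = 1.99 mg/L.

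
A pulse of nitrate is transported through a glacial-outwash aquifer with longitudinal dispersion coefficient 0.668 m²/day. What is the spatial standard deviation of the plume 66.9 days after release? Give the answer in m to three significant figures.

9.45 m

Dispersive spreading gives a Gaussian with σ² = 2Dt; advection only shifts the center.
σ = √(2 × 0.668 × 66.9) = 9.45 m.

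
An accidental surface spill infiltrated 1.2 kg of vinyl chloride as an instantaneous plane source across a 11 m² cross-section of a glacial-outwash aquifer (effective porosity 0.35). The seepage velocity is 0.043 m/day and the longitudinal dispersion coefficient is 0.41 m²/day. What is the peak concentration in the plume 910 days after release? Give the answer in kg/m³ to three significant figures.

0.00455 kg/m³

The peak of an instantaneous 1D plume sits at x = vt; there the Gaussian factor is 1 and C_max = M/(n_e·A·√(4πDt)), where n_e·A is the pore area the mass is dissolved in.
√(4πDt) = √(4π × 0.41 × 910) = 68.47 m, so C_max = 1.2/(0.35 × 11 × 68.47) = 0.00455 kg/m³.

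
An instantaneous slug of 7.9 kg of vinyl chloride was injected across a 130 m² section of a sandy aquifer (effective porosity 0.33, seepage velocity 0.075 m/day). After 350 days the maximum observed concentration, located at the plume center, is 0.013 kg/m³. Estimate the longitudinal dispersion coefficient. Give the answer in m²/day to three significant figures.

0.0456 m²/day

At the plume center C_max = M/(n_e·A·√(4πDt)), so D = M²/(4πt·(n_e·A·C_max)²).
n_e·A·C_max = 0.33 × 130 × 0.013 = 0.5577 kg/m.
D = 7.9²/(4π × 350 × 0.5577²) = 0.0456 m²/day.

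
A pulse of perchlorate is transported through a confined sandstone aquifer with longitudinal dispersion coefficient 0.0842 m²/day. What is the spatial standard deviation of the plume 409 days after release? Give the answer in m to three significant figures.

Dispersive spreading gives a Gaussian with σ² = 2Dt; advection only shifts the center.
σ = √(2 × 0.0842 × 409) = 8.30 m.

8.30 m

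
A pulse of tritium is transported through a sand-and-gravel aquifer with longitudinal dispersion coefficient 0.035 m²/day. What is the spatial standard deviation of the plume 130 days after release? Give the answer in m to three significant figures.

Dispersive spreading gives a Gaussian with σ² = 2Dt; advection only shifts the center.
σ = √(2 × 0.035 × 130) = 3.02 m.

3.02 m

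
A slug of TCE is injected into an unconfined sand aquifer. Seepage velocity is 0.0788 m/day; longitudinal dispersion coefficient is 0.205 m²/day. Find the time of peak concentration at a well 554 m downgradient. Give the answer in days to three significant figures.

7000 days

For the 1D instantaneous-source solution, setting ∂C/∂t = 0 at fixed x gives v²t² + 2Dt − x² = 0, so t = (√(D² + v²x²) − D)/v².
√(D² + v²x²) = √(0.205² + 0.0788² × 554²) = 43.66; v² = 0.00620944.
t = (43.66 − 0.205)/0.00620944 = 7000 days (vs. the pure-advection estimate x/v = 7030 d).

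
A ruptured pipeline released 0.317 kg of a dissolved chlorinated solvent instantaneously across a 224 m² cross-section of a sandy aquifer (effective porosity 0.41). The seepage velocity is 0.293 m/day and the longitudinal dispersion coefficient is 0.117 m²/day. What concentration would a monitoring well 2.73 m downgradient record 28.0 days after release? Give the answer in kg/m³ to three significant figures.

For an instantaneous plane source, C(x,t) = M/(n_e·A·√(4πDt)) · exp(−(x−vt)²/(4Dt)), with n_e·A the pore (flow) area.
Plume center vt = 0.293 × 28.0 = 8.204 m, so the well at 2.73 m is 5.474 m upgradient of the peak.
√(4πDt) = 6.416 m, giving peak height M/(n_e·A·√(4πDt)) = 0.317/(0.41 × 224 × 6.416) = 0.0005380 kg/m³.
(x−vt)²/(4Dt) = (-5.474)²/(4 × 0.117 × 28.0) = 2.287; exp(−2.287) = 0.1016.
C = 0.0005380 × 0.1016 = 5.47e-05 kg/m³.

5.47e-05 kg/m³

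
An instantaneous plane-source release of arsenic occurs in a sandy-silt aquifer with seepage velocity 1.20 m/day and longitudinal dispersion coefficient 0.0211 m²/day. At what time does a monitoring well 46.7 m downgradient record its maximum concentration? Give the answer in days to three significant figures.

For the 1D instantaneous-source solution, setting ∂C/∂t = 0 at fixed x gives v²t² + 2Dt − x² = 0, so t = (√(D² + v²x²) − D)/v².
√(D² + v²x²) = √(0.0211² + 1.20² × 46.7²) = 56.04; v² = 1.44.
t = (56.04 − 0.0211)/1.44 = 38.9 days (vs. the pure-advection estimate x/v = 38.9 d).

38.9 days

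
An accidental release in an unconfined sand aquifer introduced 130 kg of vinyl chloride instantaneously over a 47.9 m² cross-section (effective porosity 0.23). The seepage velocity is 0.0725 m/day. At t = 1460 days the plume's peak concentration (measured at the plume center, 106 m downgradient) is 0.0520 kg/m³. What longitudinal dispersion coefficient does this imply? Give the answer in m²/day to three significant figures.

2.81 m²/day

At the plume center C_max = M/(n_e·A·√(4πDt)), so D = M²/(4πt·(n_e·A·C_max)²).
n_e·A·C_max = 0.23 × 47.9 × 0.0520 = 0.5729 kg/m.
D = 130²/(4π × 1460 × 0.5729²) = 2.81 m²/day.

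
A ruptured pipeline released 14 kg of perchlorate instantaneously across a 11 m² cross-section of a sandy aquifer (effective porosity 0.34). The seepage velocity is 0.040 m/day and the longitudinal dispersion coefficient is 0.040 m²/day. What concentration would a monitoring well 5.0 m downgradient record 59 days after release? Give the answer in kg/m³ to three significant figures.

0.329 kg/m³

For an instantaneous plane source, C(x,t) = M/(n_e·A·√(4πDt)) · exp(−(x−vt)²/(4Dt)), with n_e·A the pore (flow) area.
Plume center vt = 0.040 × 59 = 2.36 m, so the well at 5.0 m is 2.64 m downgradient of the peak.
√(4πDt) = 5.446 m, giving peak height M/(n_e·A·√(4πDt)) = 14/(0.34 × 11 × 5.446) = 0.6874 kg/m³.
(x−vt)²/(4Dt) = (2.64)²/(4 × 0.040 × 59) = 0.7383; exp(−0.7383) = 0.4779.
C = 0.6874 × 0.4779 = 0.329 kg/m³.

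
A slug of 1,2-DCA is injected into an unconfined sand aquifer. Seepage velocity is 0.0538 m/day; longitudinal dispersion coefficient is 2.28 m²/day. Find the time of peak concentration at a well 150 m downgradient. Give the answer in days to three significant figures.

For the 1D instantaneous-source solution, setting ∂C/∂t = 0 at fixed x gives v²t² + 2Dt − x² = 0, so t = (√(D² + v²x²) − D)/v².
√(D² + v²x²) = √(2.28² + 0.0538² × 150²) = 8.386; v² = 0.00289444.
t = (8.386 − 2.28)/0.00289444 = 2110 days (vs. the pure-advection estimate x/v = 2790 d).

2110 days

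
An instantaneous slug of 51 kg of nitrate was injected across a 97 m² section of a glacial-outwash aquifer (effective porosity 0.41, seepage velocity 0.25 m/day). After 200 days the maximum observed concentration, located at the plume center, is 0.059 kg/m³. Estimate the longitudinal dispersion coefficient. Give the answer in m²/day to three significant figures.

0.188 m²/day

At the plume center C_max = M/(n_e·A·√(4πDt)), so D = M²/(4πt·(n_e·A·C_max)²).
n_e·A·C_max = 0.41 × 97 × 0.059 = 2.346 kg/m.
D = 51²/(4π × 200 × 2.346²) = 0.188 m²/day.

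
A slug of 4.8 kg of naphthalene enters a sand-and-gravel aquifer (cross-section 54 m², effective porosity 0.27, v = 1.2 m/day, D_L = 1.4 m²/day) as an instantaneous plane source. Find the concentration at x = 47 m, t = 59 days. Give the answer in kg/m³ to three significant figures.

For an instantaneous plane source, C(x,t) = M/(n_e·A·√(4πDt)) · exp(−(x−vt)²/(4Dt)), with n_e·A the pore (flow) area.
Plume center vt = 1.2 × 59 = 70.8 m, so the well at 47 m is 23.8 m upgradient of the peak.
√(4πDt) = 32.22 m, giving peak height M/(n_e·A·√(4πDt)) = 4.8/(0.27 × 54 × 32.22) = 0.01022 kg/m³.
(x−vt)²/(4Dt) = (-23.8)²/(4 × 1.4 × 59) = 1.714; exp(−1.714) = 0.1801.
C = 0.01022 × 0.1801 = 0.00184 kg/m³.

0.00184 kg/m³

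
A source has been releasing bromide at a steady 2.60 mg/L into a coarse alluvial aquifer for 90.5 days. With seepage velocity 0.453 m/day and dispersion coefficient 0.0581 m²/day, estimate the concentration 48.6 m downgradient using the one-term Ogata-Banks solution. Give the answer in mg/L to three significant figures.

0.0248 mg/L

For a continuous step input, C/C₀ ≈ ½·erfc((x−vt)/(2√(Dt))).
vt = 0.453 × 90.5 = 40.9965 m and 2√(Dt) = 2√(0.0581 × 90.5) = 4.586 m.
Argument (x−vt)/(2√(Dt)) = (48.6 − 40.9965)/4.586 = 1.658; ½·erfc(1.658) = 0.009520.
C = 2.60 × 0.009520 = 0.0248 mg/L.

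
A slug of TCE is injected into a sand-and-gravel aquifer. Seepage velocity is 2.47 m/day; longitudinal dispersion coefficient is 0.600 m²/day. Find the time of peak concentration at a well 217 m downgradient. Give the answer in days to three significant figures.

87.8 days

For the 1D instantaneous-source solution, setting ∂C/∂t = 0 at fixed x gives v²t² + 2Dt − x² = 0, so t = (√(D² + v²x²) − D)/v².
√(D² + v²x²) = √(0.600² + 2.47² × 217²) = 536.0; v² = 6.1009.
t = (536.0 − 0.600)/6.1009 = 87.8 days (vs. the pure-advection estimate x/v = 87.9 d).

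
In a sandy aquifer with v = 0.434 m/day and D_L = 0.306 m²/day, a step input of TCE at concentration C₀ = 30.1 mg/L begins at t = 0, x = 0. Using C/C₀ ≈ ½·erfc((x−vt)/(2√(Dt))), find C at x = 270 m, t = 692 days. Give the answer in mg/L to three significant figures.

28.0 mg/L

For a continuous step input, C/C₀ ≈ ½·erfc((x−vt)/(2√(Dt))).
vt = 0.434 × 692 = 300.328 m and 2√(Dt) = 2√(0.306 × 692) = 29.10 m.
Argument (x−vt)/(2√(Dt)) = (270 − 300.328)/29.10 = -1.042; ½·erfc(-1.042) = 0.9297.
C = 30.1 × 0.9297 = 28.0 mg/L.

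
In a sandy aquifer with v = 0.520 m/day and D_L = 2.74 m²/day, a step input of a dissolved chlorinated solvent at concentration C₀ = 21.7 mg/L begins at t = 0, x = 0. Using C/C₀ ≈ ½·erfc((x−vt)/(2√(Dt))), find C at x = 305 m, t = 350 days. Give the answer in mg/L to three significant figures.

0.0540 mg/L

For a continuous step input, C/C₀ ≈ ½·erfc((x−vt)/(2√(Dt))).
vt = 0.520 × 350 = 182 m and 2√(Dt) = 2√(2.74 × 350) = 61.94 m.
Argument (x−vt)/(2√(Dt)) = (305 − 182)/61.94 = 1.986; ½·erfc(1.986) = 0.002488.
C = 21.7 × 0.002488 = 0.0540 mg/L.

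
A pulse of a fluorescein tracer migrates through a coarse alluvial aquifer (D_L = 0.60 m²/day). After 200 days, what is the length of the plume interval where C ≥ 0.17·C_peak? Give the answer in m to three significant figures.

The plume is Gaussian with σ = √(2Dt) = √(2 × 0.60 × 200) = 15.49 m.
C/C_peak = exp(−Δx²/(2σ²)) = 0.17 ⇒ Δx = σ·√(−2 ln 0.17) = 15.49 × 1.883 = 29.17 m.
Width = 2Δx = 58.3 m.

58.3 m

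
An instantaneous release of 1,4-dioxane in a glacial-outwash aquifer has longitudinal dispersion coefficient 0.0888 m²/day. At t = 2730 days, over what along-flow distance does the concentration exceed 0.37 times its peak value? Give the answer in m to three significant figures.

The plume is Gaussian with σ = √(2Dt) = √(2 × 0.0888 × 2730) = 22.02 m.
C/C_peak = exp(−Δx²/(2σ²)) = 0.37 ⇒ Δx = σ·√(−2 ln 0.37) = 22.02 × 1.410 = 31.05 m.
Width = 2Δx = 62.1 m.

62.1 m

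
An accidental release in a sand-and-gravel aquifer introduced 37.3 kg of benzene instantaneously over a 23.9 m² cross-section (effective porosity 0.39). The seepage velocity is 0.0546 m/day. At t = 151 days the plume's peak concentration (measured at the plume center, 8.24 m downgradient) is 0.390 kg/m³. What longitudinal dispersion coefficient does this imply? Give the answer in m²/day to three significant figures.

0.0555 m²/day

At the plume center C_max = M/(n_e·A·√(4πDt)), so D = M²/(4πt·(n_e·A·C_max)²).
n_e·A·C_max = 0.39 × 23.9 × 0.390 = 3.635 kg/m.
D = 37.3²/(4π × 151 × 3.635²) = 0.0555 m²/day.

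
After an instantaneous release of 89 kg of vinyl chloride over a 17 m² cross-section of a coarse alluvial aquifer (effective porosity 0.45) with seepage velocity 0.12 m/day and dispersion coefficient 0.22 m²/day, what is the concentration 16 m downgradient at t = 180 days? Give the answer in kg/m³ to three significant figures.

0.428 kg/m³

For an instantaneous plane source, C(x,t) = M/(n_e·A·√(4πDt)) · exp(−(x−vt)²/(4Dt)), with n_e·A the pore (flow) area.
Plume center vt = 0.12 × 180 = 21.6 m, so the well at 16 m is 5.6 m upgradient of the peak.
√(4πDt) = 22.31 m, giving peak height M/(n_e·A·√(4πDt)) = 89/(0.45 × 17 × 22.31) = 0.5215 kg/m³.
(x−vt)²/(4Dt) = (-5.6)²/(4 × 0.22 × 180) = 0.1980; exp(−0.1980) = 0.8204.
C = 0.5215 × 0.8204 = 0.428 kg/m³.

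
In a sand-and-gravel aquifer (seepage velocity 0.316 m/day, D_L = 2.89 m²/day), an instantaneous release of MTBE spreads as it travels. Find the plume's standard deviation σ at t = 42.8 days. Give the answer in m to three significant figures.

15.7 m

Dispersive spreading gives a Gaussian with σ² = 2Dt; advection only shifts the center.
σ = √(2 × 2.89 × 42.8) = 15.7 m.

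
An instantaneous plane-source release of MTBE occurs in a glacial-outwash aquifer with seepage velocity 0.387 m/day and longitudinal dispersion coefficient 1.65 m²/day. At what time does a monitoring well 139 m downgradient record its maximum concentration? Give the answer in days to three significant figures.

For the 1D instantaneous-source solution, setting ∂C/∂t = 0 at fixed x gives v²t² + 2Dt − x² = 0, so t = (√(D² + v²x²) − D)/v².
√(D² + v²x²) = √(1.65² + 0.387² × 139²) = 53.82; v² = 0.149769.
t = (53.82 − 1.65)/0.149769 = 348 days (vs. the pure-advection estimate x/v = 359 d).

348 days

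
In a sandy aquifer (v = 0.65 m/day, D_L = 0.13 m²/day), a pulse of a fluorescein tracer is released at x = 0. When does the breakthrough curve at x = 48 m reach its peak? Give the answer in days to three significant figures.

73.5 days

For the 1D instantaneous-source solution, setting ∂C/∂t = 0 at fixed x gives v²t² + 2Dt − x² = 0, so t = (√(D² + v²x²) − D)/v².
√(D² + v²x²) = √(0.13² + 0.65² × 48²) = 31.20; v² = 0.4225.
t = (31.20 − 0.13)/0.4225 = 73.5 days (vs. the pure-advection estimate x/v = 73.8 d).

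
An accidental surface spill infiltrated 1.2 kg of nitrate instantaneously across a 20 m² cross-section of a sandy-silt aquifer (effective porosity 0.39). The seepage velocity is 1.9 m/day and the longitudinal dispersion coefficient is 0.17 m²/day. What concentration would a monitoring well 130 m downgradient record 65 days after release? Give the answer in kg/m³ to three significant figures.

For an instantaneous plane source, C(x,t) = M/(n_e·A·√(4πDt)) · exp(−(x−vt)²/(4Dt)), with n_e·A the pore (flow) area.
Plume center vt = 1.9 × 65 = 123.5 m, so the well at 130 m is 6.5 m downgradient of the peak.
√(4πDt) = 11.78 m, giving peak height M/(n_e·A·√(4πDt)) = 1.2/(0.39 × 20 × 11.78) = 0.01306 kg/m³.
(x−vt)²/(4Dt) = (6.5)²/(4 × 0.17 × 65) = 0.9559; exp(−0.9559) = 0.3845.
C = 0.01306 × 0.3845 = 0.00502 kg/m³.

0.00502 kg/m³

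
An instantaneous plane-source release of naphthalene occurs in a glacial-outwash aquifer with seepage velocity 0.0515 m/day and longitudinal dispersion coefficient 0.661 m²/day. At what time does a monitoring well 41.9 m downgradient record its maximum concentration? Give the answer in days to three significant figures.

For the 1D instantaneous-source solution, setting ∂C/∂t = 0 at fixed x gives v²t² + 2Dt − x² = 0, so t = (√(D² + v²x²) − D)/v².
√(D² + v²x²) = √(0.661² + 0.0515² × 41.9²) = 2.257; v² = 0.00265225.
t = (2.257 − 0.661)/0.00265225 = 602 days (vs. the pure-advection estimate x/v = 814 d).

602 days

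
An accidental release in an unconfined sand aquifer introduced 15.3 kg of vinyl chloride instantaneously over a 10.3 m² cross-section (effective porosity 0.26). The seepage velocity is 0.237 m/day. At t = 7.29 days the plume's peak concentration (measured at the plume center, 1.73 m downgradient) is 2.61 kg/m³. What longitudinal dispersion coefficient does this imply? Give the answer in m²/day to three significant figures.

0.0523 m²/day

At the plume center C_max = M/(n_e·A·√(4πDt)), so D = M²/(4πt·(n_e·A·C_max)²).
n_e·A·C_max = 0.26 × 10.3 × 2.61 = 6.990 kg/m.
D = 15.3²/(4π × 7.29 × 6.990²) = 0.0523 m²/day.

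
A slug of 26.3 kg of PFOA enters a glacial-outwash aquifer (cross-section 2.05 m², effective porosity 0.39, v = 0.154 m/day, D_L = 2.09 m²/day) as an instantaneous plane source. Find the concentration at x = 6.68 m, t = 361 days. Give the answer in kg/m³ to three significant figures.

For an instantaneous plane source, C(x,t) = M/(n_e·A·√(4πDt)) · exp(−(x−vt)²/(4Dt)), with n_e·A the pore (flow) area.
Plume center vt = 0.154 × 361 = 55.594 m, so the well at 6.68 m is 48.914 m upgradient of the peak.
√(4πDt) = 97.37 m, giving peak height M/(n_e·A·√(4πDt)) = 26.3/(0.39 × 2.05 × 97.37) = 0.3378 kg/m³.
(x−vt)²/(4Dt) = (-48.914)²/(4 × 2.09 × 361) = 0.7928; exp(−0.7928) = 0.4526.
C = 0.3378 × 0.4526 = 0.153 kg/m³.

0.153 kg/m³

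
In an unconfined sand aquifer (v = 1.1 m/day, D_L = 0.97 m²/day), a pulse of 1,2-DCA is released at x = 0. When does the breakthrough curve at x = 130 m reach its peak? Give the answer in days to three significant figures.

117 days

For the 1D instantaneous-source solution, setting ∂C/∂t = 0 at fixed x gives v²t² + 2Dt − x² = 0, so t = (√(D² + v²x²) − D)/v².
√(D² + v²x²) = √(0.97² + 1.1² × 130²) = 143.0; v² = 1.21.
t = (143.0 − 0.97)/1.21 = 117 days (vs. the pure-advection estimate x/v = 118 d).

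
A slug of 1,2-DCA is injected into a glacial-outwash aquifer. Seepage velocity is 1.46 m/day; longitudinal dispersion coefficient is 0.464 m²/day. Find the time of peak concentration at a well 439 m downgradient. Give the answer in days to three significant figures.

For the 1D instantaneous-source solution, setting ∂C/∂t = 0 at fixed x gives v²t² + 2Dt − x² = 0, so t = (√(D² + v²x²) − D)/v².
√(D² + v²x²) = √(0.464² + 1.46² × 439²) = 640.9; v² = 2.1316.
t = (640.9 − 0.464)/2.1316 = 300 days (vs. the pure-advection estimate x/v = 301 d).

300 days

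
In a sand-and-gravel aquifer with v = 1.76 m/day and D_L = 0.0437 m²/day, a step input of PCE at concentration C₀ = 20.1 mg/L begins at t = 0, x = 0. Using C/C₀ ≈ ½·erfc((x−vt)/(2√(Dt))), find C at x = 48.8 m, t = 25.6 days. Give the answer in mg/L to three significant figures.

0.124 mg/L

For a continuous step input, C/C₀ ≈ ½·erfc((x−vt)/(2√(Dt))).
vt = 1.76 × 25.6 = 45.056 m and 2√(Dt) = 2√(0.0437 × 25.6) = 2.115 m.
Argument (x−vt)/(2√(Dt)) = (48.8 − 45.056)/2.115 = 1.770; ½·erfc(1.770) = 0.006155.
C = 20.1 × 0.006155 = 0.124 mg/L.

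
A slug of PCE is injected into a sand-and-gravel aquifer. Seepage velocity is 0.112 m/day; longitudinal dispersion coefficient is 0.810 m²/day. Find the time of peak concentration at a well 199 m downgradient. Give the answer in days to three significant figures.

1710 days

For the 1D instantaneous-source solution, setting ∂C/∂t = 0 at fixed x gives v²t² + 2Dt − x² = 0, so t = (√(D² + v²x²) − D)/v².
√(D² + v²x²) = √(0.810² + 0.112² × 199²) = 22.30; v² = 0.012544.
t = (22.30 − 0.810)/0.012544 = 1710 days (vs. the pure-advection estimate x/v = 1780 d).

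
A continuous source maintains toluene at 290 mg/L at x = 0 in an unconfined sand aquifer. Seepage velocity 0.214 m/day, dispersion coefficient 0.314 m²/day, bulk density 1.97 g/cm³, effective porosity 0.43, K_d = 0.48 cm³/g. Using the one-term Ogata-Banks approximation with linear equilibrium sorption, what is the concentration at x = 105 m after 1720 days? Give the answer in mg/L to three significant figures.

205 mg/L

Retardation factor R = 1 + ρ_b·K_d/n = 1 + 1.97 × 0.48/0.43 = 3.199.
Sorption retards both mechanisms: v_R = v/R = 0.06690 m/day, D_R = D/R = 0.09816 m²/day.
v_R·t = 0.06690 × 1720 = 115.068 m; 2√(D_R t) = 25.99 m; argument = (105 − 115.068)/25.99 = -0.3874.
C = C₀ × ½·erfc(-0.3874) = 290 × 0.7081 = 205 mg/L.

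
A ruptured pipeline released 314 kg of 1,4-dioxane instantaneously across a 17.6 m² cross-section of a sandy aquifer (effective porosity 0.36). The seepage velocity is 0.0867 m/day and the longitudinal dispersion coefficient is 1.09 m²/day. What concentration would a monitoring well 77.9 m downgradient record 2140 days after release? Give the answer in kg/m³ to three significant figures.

For an instantaneous plane source, C(x,t) = M/(n_e·A·√(4πDt)) · exp(−(x−vt)²/(4Dt)), with n_e·A the pore (flow) area.
Plume center vt = 0.0867 × 2140 = 185.538 m, so the well at 77.9 m is 107.638 m upgradient of the peak.
√(4πDt) = 171.2 m, giving peak height M/(n_e·A·√(4πDt)) = 314/(0.36 × 17.6 × 171.2) = 0.2895 kg/m³.
(x−vt)²/(4Dt) = (-107.638)²/(4 × 1.09 × 2140) = 1.242; exp(−1.242) = 0.2888.
C = 0.2895 × 0.2888 = 0.0836 kg/m³.

0.0836 kg/m³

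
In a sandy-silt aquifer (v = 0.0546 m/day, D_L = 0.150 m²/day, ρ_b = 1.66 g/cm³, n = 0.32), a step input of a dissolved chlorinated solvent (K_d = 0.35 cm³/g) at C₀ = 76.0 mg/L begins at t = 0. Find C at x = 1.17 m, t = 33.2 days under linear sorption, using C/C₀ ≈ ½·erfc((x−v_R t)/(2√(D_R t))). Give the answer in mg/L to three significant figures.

29.6 mg/L

Retardation factor R = 1 + ρ_b·K_d/n = 1 + 1.66 × 0.35/0.32 = 2.816.
Sorption retards both mechanisms: v_R = v/R = 0.01939 m/day, D_R = D/R = 0.05327 m²/day.
v_R·t = 0.01939 × 33.2 = 0.643748 m; 2√(D_R t) = 2.660 m; argument = (1.17 − 0.643748)/2.660 = 0.1978.
C = C₀ × ½·erfc(0.1978) = 76.0 × 0.3898 = 29.6 mg/L.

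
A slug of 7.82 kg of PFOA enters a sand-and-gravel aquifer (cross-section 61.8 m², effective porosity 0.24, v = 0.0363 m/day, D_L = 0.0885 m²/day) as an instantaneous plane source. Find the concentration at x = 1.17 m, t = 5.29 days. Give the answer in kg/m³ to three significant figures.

0.130 kg/m³

For an instantaneous plane source, C(x,t) = M/(n_e·A·√(4πDt)) · exp(−(x−vt)²/(4Dt)), with n_e·A the pore (flow) area.
Plume center vt = 0.0363 × 5.29 = 0.192027 m, so the well at 1.17 m is 0.977973 m downgradient of the peak.
√(4πDt) = 2.426 m, giving peak height M/(n_e·A·√(4πDt)) = 7.82/(0.24 × 61.8 × 2.426) = 0.2173 kg/m³.
(x−vt)²/(4Dt) = (0.977973)²/(4 × 0.0885 × 5.29) = 0.5107; exp(−0.5107) = 0.6001.
C = 0.2173 × 0.6001 = 0.130 kg/m³.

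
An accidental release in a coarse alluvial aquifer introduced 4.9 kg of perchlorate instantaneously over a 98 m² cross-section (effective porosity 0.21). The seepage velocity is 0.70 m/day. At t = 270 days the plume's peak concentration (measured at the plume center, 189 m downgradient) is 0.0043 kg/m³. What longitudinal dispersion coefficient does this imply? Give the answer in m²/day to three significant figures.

At the plume center C_max = M/(n_e·A·√(4πDt)), so D = M²/(4πt·(n_e·A·C_max)²).
n_e·A·C_max = 0.21 × 98 × 0.0043 = 0.08849 kg/m.
D = 4.9²/(4π × 270 × 0.08849²) = 0.904 m²/day.

0.904 m²/day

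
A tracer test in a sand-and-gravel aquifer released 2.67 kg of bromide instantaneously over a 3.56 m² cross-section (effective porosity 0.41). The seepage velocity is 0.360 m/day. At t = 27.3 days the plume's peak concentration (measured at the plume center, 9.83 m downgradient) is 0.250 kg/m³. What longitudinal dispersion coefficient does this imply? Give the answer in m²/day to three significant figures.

0.156 m²/day

At the plume center C_max = M/(n_e·A·√(4πDt)), so D = M²/(4πt·(n_e·A·C_max)²).
n_e·A·C_max = 0.41 × 3.56 × 0.250 = 0.3649 kg/m.
D = 2.67²/(4π × 27.3 × 0.3649²) = 0.156 m²/day.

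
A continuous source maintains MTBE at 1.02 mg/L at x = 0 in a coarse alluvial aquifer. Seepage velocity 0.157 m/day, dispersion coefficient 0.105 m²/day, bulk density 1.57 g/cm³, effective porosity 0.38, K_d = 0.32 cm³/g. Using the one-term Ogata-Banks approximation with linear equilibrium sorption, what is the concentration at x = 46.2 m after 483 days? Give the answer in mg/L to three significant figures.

0.0206 mg/L

Retardation factor R = 1 + ρ_b·K_d/n = 1 + 1.57 × 0.32/0.38 = 2.322.
Sorption retards both mechanisms: v_R = v/R = 0.06761 m/day, D_R = D/R = 0.04522 m²/day.
v_R·t = 0.06761 × 483 = 32.65563 m; 2√(D_R t) = 9.347 m; argument = (46.2 − 32.65563)/9.347 = 1.449.
C = C₀ × ½·erfc(1.449) = 1.02 × 0.02022 = 0.0206 mg/L.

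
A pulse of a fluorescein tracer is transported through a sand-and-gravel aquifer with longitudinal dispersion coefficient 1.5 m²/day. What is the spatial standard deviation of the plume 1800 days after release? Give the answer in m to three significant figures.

Dispersive spreading gives a Gaussian with σ² = 2Dt; advection only shifts the center.
σ = √(2 × 1.5 × 1800) = 73.5 m.

73.5 m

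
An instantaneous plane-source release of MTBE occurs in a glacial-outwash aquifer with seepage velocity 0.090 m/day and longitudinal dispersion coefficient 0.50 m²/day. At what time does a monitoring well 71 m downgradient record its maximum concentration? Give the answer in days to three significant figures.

For the 1D instantaneous-source solution, setting ∂C/∂t = 0 at fixed x gives v²t² + 2Dt − x² = 0, so t = (√(D² + v²x²) − D)/v².
√(D² + v²x²) = √(0.50² + 0.090² × 71²) = 6.410; v² = 0.0081.
t = (6.410 − 0.50)/0.0081 = 730 days (vs. the pure-advection estimate x/v = 789 d).

730 days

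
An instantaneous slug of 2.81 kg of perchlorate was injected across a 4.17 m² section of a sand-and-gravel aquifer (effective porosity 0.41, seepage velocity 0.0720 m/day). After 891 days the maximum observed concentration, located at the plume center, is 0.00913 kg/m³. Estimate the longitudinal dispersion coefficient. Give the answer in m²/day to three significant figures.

At the plume center C_max = M/(n_e·A·√(4πDt)), so D = M²/(4πt·(n_e·A·C_max)²).
n_e·A·C_max = 0.41 × 4.17 × 0.00913 = 0.01561 kg/m.
D = 2.81²/(4π × 891 × 0.01561²) = 2.89 m²/day.

2.89 m²/day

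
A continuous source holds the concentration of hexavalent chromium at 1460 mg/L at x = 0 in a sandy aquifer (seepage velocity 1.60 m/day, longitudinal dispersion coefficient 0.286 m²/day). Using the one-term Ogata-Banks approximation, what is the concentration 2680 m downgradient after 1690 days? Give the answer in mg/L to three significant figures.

For a continuous step input, C/C₀ ≈ ½·erfc((x−vt)/(2√(Dt))).
vt = 1.60 × 1690 = 2704 m and 2√(Dt) = 2√(0.286 × 1690) = 43.97 m.
Argument (x−vt)/(2√(Dt)) = (2680 − 2704)/43.97 = -0.5458; ½·erfc(-0.5458) = 0.7799.
C = 1460 × 0.7799 = 1140 mg/L.

1140 mg/L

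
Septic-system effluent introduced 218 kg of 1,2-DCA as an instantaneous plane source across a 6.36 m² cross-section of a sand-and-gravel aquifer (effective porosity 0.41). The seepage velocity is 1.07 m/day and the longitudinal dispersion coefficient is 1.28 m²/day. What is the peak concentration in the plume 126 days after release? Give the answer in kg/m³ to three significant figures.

1.86 kg/m³

The peak of an instantaneous 1D plume sits at x = vt; there the Gaussian factor is 1 and C_max = M/(n_e·A·√(4πDt)), where n_e·A is the pore area the mass is dissolved in.
√(4πDt) = √(4π × 1.28 × 126) = 45.02 m, so C_max = 218/(0.41 × 6.36 × 45.02) = 1.86 kg/m³.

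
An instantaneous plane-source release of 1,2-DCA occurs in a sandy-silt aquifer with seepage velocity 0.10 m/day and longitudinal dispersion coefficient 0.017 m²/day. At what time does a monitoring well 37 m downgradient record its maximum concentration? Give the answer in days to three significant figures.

368 days

For the 1D instantaneous-source solution, setting ∂C/∂t = 0 at fixed x gives v²t² + 2Dt − x² = 0, so t = (√(D² + v²x²) − D)/v².
√(D² + v²x²) = √(0.017² + 0.10² × 37²) = 3.700; v² = 0.01.
t = (3.700 − 0.017)/0.01 = 368 days (vs. the pure-advection estimate x/v = 370 d).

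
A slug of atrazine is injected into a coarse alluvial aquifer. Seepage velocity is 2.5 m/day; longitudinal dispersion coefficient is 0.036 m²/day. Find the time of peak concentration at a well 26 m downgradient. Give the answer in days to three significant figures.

10.4 days

For the 1D instantaneous-source solution, setting ∂C/∂t = 0 at fixed x gives v²t² + 2Dt − x² = 0, so t = (√(D² + v²x²) − D)/v².
√(D² + v²x²) = √(0.036² + 2.5² × 26²) = 65.00; v² = 6.25.
t = (65.00 − 0.036)/6.25 = 10.4 days (vs. the pure-advection estimate x/v = 10.4 d).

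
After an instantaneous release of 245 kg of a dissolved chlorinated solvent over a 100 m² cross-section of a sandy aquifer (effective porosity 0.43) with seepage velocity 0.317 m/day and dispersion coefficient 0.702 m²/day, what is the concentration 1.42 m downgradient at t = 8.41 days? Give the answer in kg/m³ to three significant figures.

For an instantaneous plane source, C(x,t) = M/(n_e·A·√(4πDt)) · exp(−(x−vt)²/(4Dt)), with n_e·A the pore (flow) area.
Plume center vt = 0.317 × 8.41 = 2.66597 m, so the well at 1.42 m is 1.24597 m upgradient of the peak.
√(4πDt) = 8.613 m, giving peak height M/(n_e·A·√(4πDt)) = 245/(0.43 × 100 × 8.613) = 0.6615 kg/m³.
(x−vt)²/(4Dt) = (-1.24597)²/(4 × 0.702 × 8.41) = 0.06574; exp(−0.06574) = 0.9364.
C = 0.6615 × 0.9364 = 0.619 kg/m³.

0.619 kg/m³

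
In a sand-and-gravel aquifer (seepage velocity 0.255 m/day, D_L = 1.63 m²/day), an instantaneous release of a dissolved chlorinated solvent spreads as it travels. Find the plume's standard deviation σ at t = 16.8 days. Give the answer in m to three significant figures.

Dispersive spreading gives a Gaussian with σ² = 2Dt; advection only shifts the center.
σ = √(2 × 1.63 × 16.8) = 7.40 m.

7.40 m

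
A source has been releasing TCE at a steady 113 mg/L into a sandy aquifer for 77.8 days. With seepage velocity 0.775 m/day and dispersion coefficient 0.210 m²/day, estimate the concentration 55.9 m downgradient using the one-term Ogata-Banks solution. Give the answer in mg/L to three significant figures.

88.0 mg/L

For a continuous step input, C/C₀ ≈ ½·erfc((x−vt)/(2√(Dt))).
vt = 0.775 × 77.8 = 60.295 m and 2√(Dt) = 2√(0.210 × 77.8) = 8.084 m.
Argument (x−vt)/(2√(Dt)) = (55.9 − 60.295)/8.084 = -0.5437; ½·erfc(-0.5437) = 0.7790.
C = 113 × 0.7790 = 88.0 mg/L.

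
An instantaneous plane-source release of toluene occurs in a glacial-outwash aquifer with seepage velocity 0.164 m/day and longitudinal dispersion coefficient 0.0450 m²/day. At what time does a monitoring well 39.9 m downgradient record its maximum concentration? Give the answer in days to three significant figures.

242 days

For the 1D instantaneous-source solution, setting ∂C/∂t = 0 at fixed x gives v²t² + 2Dt − x² = 0, so t = (√(D² + v²x²) − D)/v².
√(D² + v²x²) = √(0.0450² + 0.164² × 39.9²) = 6.544; v² = 0.026896.
t = (6.544 − 0.0450)/0.026896 = 242 days (vs. the pure-advection estimate x/v = 243 d).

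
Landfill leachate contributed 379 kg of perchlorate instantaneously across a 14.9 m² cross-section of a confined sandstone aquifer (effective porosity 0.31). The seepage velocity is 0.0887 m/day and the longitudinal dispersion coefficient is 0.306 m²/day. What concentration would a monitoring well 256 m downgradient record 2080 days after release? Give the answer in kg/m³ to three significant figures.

For an instantaneous plane source, C(x,t) = M/(n_e·A·√(4πDt)) · exp(−(x−vt)²/(4Dt)), with n_e·A the pore (flow) area.
Plume center vt = 0.0887 × 2080 = 184.496 m, so the well at 256 m is 71.504 m downgradient of the peak.
√(4πDt) = 89.43 m, giving peak height M/(n_e·A·√(4πDt)) = 379/(0.31 × 14.9 × 89.43) = 0.9175 kg/m³.
(x−vt)²/(4Dt) = (71.504)²/(4 × 0.306 × 2080) = 2.008; exp(−2.008) = 0.1343.
C = 0.9175 × 0.1343 = 0.123 kg/m³.

0.123 kg/m³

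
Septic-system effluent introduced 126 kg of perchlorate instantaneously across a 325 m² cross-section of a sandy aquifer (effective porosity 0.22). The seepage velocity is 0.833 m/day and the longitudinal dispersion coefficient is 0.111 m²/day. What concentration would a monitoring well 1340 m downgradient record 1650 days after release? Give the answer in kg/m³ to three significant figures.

0.00727 kg/m³

For an instantaneous plane source, C(x,t) = M/(n_e·A·√(4πDt)) · exp(−(x−vt)²/(4Dt)), with n_e·A the pore (flow) area.
Plume center vt = 0.833 × 1650 = 1374.45 m, so the well at 1340 m is 34.45 m upgradient of the peak.
√(4πDt) = 47.97 m, giving peak height M/(n_e·A·√(4πDt)) = 126/(0.22 × 325 × 47.97) = 0.03674 kg/m³.
(x−vt)²/(4Dt) = (-34.45)²/(4 × 0.111 × 1650) = 1.620; exp(−1.620) = 0.1979.
C = 0.03674 × 0.1979 = 0.00727 kg/m³.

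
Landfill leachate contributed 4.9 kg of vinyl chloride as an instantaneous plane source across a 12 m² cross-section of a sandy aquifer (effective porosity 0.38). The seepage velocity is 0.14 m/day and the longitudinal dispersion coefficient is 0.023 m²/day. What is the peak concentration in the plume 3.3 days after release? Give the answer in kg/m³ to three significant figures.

The peak of an instantaneous 1D plume sits at x = vt; there the Gaussian factor is 1 and C_max = M/(n_e·A·√(4πDt)), where n_e·A is the pore area the mass is dissolved in.
√(4πDt) = √(4π × 0.023 × 3.3) = 0.9766 m, so C_max = 4.9/(0.38 × 12 × 0.9766) = 1.10 kg/m³.

1.10 kg/m³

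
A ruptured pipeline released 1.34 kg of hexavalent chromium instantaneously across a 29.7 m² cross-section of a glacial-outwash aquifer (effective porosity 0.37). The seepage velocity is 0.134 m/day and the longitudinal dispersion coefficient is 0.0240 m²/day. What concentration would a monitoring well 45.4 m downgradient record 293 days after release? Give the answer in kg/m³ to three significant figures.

0.00340 kg/m³

For an instantaneous plane source, C(x,t) = M/(n_e·A·√(4πDt)) · exp(−(x−vt)²/(4Dt)), with n_e·A the pore (flow) area.
Plume center vt = 0.134 × 293 = 39.262 m, so the well at 45.4 m is 6.138 m downgradient of the peak.
√(4πDt) = 9.400 m, giving peak height M/(n_e·A·√(4πDt)) = 1.34/(0.37 × 29.7 × 9.400) = 0.01297 kg/m³.
(x−vt)²/(4Dt) = (6.138)²/(4 × 0.0240 × 293) = 1.339; exp(−1.339) = 0.2621.
C = 0.01297 × 0.2621 = 0.00340 kg/m³.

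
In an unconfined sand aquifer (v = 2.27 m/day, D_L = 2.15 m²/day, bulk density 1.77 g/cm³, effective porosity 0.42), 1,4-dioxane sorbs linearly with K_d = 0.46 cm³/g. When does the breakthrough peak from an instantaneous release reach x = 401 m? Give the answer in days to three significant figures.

Retardation factor R = 1 + ρ_b·K_d/n = 1 + 1.77 × 0.46/0.42 = 2.939.
Sorption retards both mechanisms: v_R = v/R = 0.7724 m/day, D_R = D/R = 0.7315 m²/day.
Peak time from v_R²t² + 2D_R t − x² = 0: t = (√(D_R² + v_R²x²) − D_R)/v_R².
√(D_R² + v_R²x²) = √(0.7315² + 0.7724² × 401²) = 309.7; v_R² = 0.5966.
t = (309.7 − 0.7315)/0.5966 = 518 days.

518 days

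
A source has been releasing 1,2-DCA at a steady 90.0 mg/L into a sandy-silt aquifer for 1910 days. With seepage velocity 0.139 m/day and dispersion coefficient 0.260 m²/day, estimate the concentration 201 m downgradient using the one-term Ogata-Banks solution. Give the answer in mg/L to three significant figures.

88.2 mg/L

For a continuous step input, C/C₀ ≈ ½·erfc((x−vt)/(2√(Dt))).
vt = 0.139 × 1910 = 265.49 m and 2√(Dt) = 2√(0.260 × 1910) = 44.57 m.
Argument (x−vt)/(2√(Dt)) = (201 − 265.49)/44.57 = -1.447; ½·erfc(-1.447) = 0.9796.
C = 90.0 × 0.9796 = 88.2 mg/L.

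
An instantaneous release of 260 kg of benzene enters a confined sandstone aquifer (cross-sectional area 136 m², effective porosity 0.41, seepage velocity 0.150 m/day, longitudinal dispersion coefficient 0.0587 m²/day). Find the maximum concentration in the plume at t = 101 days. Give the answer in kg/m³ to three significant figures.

The peak of an instantaneous 1D plume sits at x = vt; there the Gaussian factor is 1 and C_max = M/(n_e·A·√(4πDt)), where n_e·A is the pore area the mass is dissolved in.
√(4πDt) = √(4π × 0.0587 × 101) = 8.631 m, so C_max = 260/(0.41 × 136 × 8.631) = 0.540 kg/m³.

0.540 kg/m³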